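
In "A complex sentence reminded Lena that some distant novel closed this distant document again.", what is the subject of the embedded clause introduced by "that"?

some distant novel

"some distant novel" is the NP that combines with the VP headed by "closed" to form the embedded clause introduced by "that" — the subject.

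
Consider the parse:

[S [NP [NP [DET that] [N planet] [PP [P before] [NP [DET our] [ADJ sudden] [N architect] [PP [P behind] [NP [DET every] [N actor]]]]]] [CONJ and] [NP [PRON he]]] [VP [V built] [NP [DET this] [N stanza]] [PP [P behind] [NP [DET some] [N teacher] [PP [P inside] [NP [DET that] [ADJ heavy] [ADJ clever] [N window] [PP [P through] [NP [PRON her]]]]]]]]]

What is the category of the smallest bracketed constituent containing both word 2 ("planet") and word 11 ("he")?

Word 2 lies under S → NP → NP → N; word 11 lies under S → NP → NP → PRON. The lowest shared node is the NP.

NP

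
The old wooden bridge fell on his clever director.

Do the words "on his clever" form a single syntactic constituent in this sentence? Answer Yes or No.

"on" belongs to the preposition "on" while "clever" belongs to the noun phrase "his clever director"; a span that runs across that boundary is not a single phrase.

No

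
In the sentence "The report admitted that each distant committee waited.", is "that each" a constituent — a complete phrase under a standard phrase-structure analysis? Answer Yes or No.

No

The smallest constituent containing the whole sequence is the subordinate clause [SBAR that each distant committee waited], but the sequence is only part of it — it straddles the boundary between complementizer "that" and clause "each distant committee waited".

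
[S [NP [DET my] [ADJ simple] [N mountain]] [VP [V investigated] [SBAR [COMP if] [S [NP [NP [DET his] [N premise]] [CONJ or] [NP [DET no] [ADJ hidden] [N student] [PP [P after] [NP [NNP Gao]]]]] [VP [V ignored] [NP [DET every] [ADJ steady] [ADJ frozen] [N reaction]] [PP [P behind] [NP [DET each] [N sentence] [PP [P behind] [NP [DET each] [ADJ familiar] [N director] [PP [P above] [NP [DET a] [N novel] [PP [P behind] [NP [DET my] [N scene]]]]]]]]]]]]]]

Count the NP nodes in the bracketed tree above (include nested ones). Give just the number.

10

Scanning left to right, an opening `[NP` appears at word positions 1, 6, 6, 9, 13, 15, 20, 23, 27, 30 — 10 in total.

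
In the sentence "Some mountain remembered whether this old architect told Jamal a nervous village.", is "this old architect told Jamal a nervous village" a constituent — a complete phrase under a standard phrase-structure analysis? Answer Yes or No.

"this old architect told Jamal a nervous village" is exactly the clause [S this old architect told Jamal a nervous village], a complete constituent.

Yes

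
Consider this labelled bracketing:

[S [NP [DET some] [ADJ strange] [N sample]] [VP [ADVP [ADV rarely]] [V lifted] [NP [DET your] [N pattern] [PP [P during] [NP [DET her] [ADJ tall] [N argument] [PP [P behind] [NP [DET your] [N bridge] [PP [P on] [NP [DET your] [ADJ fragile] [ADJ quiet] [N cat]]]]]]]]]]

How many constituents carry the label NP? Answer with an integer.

5

Listing each NP by its span: [NP some strange sample]; [NP your pattern during her tall argument behind your bridge on your fragile quiet cat]; [NP her tall argument behind your bridge on your fragile quiet cat]; [NP your bridge on your fragile quiet cat]; [NP your fragile quiet cat] — that makes 5.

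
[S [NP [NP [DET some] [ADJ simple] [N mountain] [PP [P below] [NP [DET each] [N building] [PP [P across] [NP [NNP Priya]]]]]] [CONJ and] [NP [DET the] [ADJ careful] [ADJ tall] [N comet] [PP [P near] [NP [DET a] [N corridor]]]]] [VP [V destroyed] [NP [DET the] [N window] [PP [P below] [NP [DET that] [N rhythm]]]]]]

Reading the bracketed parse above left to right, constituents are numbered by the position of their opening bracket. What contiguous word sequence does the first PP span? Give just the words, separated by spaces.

The PP opening brackets appear, in order, over: "below each building across Priya"; "across Priya"; "near a corridor"; "below that rhythm". The first one spans "below each building across Priya".

below each building across Priya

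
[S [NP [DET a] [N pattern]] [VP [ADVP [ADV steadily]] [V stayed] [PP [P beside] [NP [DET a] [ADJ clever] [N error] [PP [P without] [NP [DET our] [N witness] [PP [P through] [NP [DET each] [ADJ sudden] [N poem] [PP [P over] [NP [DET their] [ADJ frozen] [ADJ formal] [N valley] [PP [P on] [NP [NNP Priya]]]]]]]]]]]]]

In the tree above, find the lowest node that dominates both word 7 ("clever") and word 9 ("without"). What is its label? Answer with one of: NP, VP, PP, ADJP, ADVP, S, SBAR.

NP

Both words fall inside [NP a clever error without our witness through each sudden poem over their frozen formal valley on Priya] (words 6–22), and no smaller constituent contains them both. Label: NP.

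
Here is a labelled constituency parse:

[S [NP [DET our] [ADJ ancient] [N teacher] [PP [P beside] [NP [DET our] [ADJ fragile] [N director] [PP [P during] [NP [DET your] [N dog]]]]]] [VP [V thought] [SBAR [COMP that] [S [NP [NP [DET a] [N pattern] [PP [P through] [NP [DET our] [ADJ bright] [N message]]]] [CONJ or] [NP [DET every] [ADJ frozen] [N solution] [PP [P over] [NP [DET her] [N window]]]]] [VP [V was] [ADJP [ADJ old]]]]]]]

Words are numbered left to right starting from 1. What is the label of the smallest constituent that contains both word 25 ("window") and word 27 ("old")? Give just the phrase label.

S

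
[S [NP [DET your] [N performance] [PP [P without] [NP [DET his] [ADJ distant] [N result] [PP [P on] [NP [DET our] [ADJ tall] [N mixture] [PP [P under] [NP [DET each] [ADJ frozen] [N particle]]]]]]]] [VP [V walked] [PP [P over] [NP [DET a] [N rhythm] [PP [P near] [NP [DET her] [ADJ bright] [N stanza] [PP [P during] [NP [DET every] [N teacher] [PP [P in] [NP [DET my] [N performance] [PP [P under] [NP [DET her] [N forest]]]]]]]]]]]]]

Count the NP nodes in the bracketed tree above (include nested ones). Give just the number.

The NP constituents are: [NP your performance without his distant result on our tall mixture under each frozen particle]; [NP his distant result on our tall mixture under each frozen particle]; [NP our tall mixture under each frozen particle]; [NP each frozen particle]; [NP a rhythm near her bright stanza during every teacher in my performance under her forest]; [NP her bright stanza during every teacher in my performance under her forest] …. Total: 9.

9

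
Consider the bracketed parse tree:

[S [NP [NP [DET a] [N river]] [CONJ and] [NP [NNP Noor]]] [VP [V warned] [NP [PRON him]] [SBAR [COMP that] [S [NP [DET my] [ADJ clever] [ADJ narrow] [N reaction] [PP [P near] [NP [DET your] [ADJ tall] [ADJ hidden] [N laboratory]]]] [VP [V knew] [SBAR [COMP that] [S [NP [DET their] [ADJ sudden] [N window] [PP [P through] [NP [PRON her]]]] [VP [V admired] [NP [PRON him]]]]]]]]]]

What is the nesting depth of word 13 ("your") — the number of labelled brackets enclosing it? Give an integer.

Counting open brackets not yet closed at "your": [S [VP [SBAR [S [NP [PP [NP [DET = 8.

8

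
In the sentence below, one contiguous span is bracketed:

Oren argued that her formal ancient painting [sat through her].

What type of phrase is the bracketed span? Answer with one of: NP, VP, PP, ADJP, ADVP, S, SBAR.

VP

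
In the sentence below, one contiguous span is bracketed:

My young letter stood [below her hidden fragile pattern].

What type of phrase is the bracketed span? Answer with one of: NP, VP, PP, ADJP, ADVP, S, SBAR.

PP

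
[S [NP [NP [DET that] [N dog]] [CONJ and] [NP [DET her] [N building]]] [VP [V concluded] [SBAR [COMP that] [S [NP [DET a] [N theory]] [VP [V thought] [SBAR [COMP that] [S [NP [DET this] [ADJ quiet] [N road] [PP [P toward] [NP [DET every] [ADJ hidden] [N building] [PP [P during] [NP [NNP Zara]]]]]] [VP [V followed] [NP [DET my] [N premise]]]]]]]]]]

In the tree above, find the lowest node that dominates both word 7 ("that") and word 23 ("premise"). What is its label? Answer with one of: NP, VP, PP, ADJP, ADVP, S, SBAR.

Word 7 lies under S → VP → SBAR → COMP; word 23 lies under S → VP → SBAR → S → VP → SBAR → S → VP → NP → N. The lowest shared node is the SBAR.

SBAR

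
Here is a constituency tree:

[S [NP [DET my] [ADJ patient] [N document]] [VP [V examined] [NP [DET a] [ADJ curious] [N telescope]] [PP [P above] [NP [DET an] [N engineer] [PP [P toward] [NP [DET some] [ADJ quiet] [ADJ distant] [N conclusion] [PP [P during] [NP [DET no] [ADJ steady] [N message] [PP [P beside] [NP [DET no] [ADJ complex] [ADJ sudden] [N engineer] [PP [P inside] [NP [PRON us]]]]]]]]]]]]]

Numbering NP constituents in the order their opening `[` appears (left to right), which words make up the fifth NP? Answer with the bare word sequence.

The NP opening brackets appear, in order, over: "my patient document"; "a curious telescope"; "an engineer toward some quiet distant conclusion during no steady message beside no complex sudden engineer inside us"; "some quiet distant conclusion during no steady message beside no complex sudden engineer inside us"; "no steady message beside no complex sudden engineer inside us"; "no complex sudden engineer inside us"; "us". The fifth one spans "no steady message beside no complex sudden engineer inside us".

no steady message beside no complex sudden engineer inside us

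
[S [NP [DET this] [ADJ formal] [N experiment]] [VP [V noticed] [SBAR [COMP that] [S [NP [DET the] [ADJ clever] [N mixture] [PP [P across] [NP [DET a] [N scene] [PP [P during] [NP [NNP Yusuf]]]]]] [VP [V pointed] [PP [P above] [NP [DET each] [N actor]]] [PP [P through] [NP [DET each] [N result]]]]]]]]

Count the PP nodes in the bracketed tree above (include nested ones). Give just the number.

Scanning left to right, an opening `[PP` appears at word positions 9, 12, 15, 18 — 4 in total.

4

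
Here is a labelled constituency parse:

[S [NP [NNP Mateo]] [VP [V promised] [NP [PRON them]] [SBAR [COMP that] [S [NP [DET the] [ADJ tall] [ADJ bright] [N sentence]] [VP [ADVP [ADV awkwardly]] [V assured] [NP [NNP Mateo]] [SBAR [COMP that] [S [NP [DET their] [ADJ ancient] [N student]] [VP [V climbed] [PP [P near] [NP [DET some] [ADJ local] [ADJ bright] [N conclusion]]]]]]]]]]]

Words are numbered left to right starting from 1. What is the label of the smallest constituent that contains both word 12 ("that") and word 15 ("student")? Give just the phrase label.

SBAR

The smallest bracket enclosing both words is [SBAR that their ancient student climbed near some local bright conclusion], so the label is SBAR.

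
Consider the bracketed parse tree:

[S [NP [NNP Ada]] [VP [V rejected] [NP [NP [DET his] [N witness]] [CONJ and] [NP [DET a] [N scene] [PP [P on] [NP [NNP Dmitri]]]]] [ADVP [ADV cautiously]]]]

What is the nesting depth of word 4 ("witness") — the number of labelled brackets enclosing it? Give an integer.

5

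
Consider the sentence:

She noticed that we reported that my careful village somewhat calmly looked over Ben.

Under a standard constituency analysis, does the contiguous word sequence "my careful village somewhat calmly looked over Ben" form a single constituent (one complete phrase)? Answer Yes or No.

The sequence corresponds to a single S node — the clause "my careful village somewhat calmly looked over Ben".

Yes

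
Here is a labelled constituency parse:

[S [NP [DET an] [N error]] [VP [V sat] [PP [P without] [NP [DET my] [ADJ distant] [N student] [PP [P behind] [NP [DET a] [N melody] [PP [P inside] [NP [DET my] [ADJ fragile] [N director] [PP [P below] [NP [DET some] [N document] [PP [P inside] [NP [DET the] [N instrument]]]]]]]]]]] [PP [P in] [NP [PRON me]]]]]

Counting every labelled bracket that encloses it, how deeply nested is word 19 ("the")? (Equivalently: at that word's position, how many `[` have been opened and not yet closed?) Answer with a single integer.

13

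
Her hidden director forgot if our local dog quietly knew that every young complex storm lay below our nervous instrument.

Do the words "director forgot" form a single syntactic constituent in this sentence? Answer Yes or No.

No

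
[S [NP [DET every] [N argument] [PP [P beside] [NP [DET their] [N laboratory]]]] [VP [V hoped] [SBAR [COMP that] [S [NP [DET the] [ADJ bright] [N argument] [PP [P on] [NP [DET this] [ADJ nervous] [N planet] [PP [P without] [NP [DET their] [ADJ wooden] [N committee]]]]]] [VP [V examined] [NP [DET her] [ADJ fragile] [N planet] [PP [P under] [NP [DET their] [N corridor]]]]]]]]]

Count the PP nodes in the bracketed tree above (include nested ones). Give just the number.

4

The PP constituents are: [PP beside their laboratory]; [PP on this nervous planet without their wooden committee]; [PP without their wooden committee]; [PP under their corridor]. Total: 4.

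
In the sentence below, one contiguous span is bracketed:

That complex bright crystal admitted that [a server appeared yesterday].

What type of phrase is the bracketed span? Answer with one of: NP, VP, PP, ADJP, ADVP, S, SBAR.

The bracketed span "a server appeared yesterday" is headed by "appeared", making it a clause (S).

S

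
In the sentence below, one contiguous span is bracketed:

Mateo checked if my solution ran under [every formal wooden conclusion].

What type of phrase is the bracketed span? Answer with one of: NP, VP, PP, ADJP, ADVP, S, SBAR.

"conclusion" is the head of the bracketed span, so the span is a noun phrase: NP.

NP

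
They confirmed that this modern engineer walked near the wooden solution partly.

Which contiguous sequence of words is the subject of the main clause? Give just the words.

they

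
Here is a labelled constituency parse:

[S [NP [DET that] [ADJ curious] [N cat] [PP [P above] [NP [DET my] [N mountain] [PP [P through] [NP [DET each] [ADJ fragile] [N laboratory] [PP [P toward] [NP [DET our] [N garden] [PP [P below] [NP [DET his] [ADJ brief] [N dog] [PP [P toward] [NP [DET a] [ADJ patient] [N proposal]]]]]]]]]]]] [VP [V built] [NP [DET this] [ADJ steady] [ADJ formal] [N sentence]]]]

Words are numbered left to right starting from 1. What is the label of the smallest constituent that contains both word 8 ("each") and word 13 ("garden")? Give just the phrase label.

NP

The smallest bracket enclosing both words is [NP each fragile laboratory toward our garden below his brief dog toward a patient proposal], so the label is NP.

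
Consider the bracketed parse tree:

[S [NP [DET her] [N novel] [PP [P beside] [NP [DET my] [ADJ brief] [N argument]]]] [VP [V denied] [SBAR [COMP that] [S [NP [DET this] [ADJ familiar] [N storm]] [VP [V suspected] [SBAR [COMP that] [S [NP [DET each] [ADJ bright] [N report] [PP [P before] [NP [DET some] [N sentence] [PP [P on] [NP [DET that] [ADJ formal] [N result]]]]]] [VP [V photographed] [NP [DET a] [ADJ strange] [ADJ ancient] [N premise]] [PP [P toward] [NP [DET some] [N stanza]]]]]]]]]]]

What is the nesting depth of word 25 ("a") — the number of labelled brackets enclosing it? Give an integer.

10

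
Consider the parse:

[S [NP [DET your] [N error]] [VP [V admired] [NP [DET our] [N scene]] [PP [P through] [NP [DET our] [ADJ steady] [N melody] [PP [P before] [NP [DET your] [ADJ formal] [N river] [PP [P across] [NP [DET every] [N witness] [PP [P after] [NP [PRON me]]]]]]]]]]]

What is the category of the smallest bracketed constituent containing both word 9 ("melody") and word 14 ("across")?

NP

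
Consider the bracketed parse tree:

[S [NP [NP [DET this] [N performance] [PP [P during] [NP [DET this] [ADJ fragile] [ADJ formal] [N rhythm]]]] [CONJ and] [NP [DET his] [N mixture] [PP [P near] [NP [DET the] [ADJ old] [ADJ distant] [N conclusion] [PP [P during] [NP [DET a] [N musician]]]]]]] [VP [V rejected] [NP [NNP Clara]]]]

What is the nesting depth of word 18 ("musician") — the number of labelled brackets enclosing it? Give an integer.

8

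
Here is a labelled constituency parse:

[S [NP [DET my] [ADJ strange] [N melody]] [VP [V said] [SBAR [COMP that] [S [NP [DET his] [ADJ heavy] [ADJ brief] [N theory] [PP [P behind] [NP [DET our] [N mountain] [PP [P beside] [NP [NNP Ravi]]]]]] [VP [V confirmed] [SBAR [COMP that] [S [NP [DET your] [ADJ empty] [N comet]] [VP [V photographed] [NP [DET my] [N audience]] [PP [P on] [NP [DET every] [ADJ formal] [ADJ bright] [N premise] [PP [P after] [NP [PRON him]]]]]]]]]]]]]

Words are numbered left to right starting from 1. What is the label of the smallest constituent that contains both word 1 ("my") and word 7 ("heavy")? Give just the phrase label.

S

Both words fall inside [S my strange melody said that his heavy brief theory behind our mountain beside Ravi confirmed that your empty comet photographed my audience on every formal bright premise after him] (words 1–29), and no smaller constituent contains them both. Label: S.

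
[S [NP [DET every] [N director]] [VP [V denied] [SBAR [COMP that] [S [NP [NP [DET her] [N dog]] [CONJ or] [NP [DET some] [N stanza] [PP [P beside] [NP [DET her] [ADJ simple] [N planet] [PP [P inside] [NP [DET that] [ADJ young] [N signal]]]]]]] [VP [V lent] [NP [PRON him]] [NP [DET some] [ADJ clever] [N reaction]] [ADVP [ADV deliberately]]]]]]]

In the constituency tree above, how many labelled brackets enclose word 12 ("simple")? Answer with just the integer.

Path from the root down to the word: S → VP → SBAR → S → NP → NP → PP → NP → ADJ. That is 9 enclosing brackets.

9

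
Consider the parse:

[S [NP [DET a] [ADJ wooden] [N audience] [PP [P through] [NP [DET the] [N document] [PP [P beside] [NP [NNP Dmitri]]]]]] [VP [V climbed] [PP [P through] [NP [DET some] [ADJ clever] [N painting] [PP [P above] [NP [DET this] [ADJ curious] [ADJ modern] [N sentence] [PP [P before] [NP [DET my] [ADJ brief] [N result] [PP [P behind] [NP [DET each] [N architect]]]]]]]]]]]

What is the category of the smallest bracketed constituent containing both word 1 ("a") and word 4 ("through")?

NP

Word 1 lies under S → NP → DET; word 4 lies under S → NP → PP → P. The lowest shared node is the NP.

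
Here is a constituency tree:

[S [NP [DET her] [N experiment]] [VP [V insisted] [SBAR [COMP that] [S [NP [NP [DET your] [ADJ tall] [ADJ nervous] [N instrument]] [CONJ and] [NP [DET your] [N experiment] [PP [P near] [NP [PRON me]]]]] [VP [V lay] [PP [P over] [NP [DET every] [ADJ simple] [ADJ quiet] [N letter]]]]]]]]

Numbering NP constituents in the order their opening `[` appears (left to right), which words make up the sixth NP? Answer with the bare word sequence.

every simple quiet letter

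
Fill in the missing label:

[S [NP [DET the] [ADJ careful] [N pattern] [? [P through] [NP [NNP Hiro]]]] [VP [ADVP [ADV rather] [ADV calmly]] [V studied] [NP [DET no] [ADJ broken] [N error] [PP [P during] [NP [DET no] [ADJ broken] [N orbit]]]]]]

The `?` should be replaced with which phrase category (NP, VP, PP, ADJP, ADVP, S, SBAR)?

PP

A constituent whose immediate children are P 'through', NP is a prepositional phrase: PP.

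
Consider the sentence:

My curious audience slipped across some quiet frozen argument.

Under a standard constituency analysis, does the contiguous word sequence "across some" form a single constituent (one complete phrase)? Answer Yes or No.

No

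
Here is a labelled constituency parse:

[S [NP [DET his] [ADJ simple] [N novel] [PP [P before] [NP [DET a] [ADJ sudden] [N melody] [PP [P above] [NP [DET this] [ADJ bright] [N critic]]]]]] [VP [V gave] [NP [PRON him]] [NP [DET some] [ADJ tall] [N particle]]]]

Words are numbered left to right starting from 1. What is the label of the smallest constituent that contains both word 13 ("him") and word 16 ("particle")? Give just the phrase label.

VP

The smallest bracket enclosing both words is [VP gave him some tall particle], so the label is VP.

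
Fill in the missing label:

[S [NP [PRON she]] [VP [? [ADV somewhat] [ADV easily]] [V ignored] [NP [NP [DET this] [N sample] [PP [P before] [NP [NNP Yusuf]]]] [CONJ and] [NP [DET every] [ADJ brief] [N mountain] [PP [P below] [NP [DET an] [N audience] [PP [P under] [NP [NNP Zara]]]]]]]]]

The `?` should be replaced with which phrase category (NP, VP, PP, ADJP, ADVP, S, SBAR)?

ADVP

The `?` node immediately contains: ADV 'somewhat', ADV 'easily'. That is the internal structure of an adverb phrase, so the label is ADVP.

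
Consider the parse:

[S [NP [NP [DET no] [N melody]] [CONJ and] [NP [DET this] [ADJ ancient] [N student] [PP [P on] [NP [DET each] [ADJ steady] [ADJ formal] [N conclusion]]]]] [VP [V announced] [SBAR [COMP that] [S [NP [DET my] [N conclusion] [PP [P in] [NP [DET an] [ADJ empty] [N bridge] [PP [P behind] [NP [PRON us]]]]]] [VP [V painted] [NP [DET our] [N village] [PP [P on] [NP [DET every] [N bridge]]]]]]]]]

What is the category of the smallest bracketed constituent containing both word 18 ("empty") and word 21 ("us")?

NP

Word 18 lies under S → VP → SBAR → S → NP → PP → NP → ADJ; word 21 lies under S → VP → SBAR → S → NP → PP → NP → PP → NP → PRON. The lowest shared node is the NP.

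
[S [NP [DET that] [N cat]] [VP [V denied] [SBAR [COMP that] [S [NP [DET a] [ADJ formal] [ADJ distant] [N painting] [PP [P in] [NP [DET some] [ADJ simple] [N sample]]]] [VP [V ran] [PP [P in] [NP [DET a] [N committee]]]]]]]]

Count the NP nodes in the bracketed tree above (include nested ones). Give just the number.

4

Listing each NP by its span: [NP that cat]; [NP a formal distant painting in some simple sample]; [NP some simple sample]; [NP a committee] — that makes 4.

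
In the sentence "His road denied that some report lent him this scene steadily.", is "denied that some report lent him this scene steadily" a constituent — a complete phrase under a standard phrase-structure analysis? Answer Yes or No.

Yes

"denied that some report lent him this scene steadily" is exactly the verb phrase [VP denied that some report lent him this scene steadily], a complete constituent.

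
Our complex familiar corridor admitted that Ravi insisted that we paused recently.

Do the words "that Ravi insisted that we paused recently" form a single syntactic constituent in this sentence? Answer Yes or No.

"that Ravi insisted that we paused recently" is exactly the subordinate clause [SBAR that Ravi insisted that we paused recently], a complete constituent.

Yes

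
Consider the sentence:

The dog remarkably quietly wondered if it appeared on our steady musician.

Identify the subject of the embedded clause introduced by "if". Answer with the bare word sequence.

it

"it" is the NP that combines with the VP headed by "appeared" to form the embedded clause introduced by "if" — the subject.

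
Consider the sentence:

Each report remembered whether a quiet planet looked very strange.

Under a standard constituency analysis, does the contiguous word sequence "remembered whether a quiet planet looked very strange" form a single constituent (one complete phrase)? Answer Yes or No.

These words form the whole verb phrase headed by "remembered", so yes — one constituent.

Yes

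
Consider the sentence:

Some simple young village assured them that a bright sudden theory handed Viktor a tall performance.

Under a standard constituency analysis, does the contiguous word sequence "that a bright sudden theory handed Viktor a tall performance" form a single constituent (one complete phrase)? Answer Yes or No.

The sequence corresponds to a single SBAR node — the subordinate clause "that a bright sudden theory handed Viktor a tall performance".

Yes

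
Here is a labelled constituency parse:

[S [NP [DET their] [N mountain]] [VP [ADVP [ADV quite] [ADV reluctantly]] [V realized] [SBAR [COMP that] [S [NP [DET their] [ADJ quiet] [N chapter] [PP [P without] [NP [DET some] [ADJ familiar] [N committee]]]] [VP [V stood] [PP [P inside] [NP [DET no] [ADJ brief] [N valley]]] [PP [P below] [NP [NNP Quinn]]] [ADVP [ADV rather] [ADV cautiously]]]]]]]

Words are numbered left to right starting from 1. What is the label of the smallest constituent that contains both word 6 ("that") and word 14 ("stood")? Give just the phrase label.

SBAR

Both words fall inside [SBAR that their quiet chapter without some familiar committee stood inside no brief valley below Quinn rather cautiously] (words 6–22), and no smaller constituent contains them both. Label: SBAR.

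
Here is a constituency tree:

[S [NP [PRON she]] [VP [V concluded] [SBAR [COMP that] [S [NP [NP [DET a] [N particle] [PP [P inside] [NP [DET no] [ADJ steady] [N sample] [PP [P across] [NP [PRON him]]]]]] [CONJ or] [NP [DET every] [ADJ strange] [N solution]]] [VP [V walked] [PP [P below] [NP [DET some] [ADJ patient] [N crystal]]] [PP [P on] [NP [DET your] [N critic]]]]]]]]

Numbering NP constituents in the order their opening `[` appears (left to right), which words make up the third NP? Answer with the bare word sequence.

a particle inside no steady sample across him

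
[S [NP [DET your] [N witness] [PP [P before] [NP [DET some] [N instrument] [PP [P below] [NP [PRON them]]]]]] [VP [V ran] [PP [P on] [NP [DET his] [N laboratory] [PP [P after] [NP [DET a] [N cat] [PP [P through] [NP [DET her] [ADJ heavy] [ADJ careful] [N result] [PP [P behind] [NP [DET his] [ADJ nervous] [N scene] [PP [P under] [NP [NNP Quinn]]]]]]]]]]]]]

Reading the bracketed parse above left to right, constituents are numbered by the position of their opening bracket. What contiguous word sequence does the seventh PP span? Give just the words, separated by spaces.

under Quinn

The PP opening brackets appear, in order, over: "before some instrument below them"; "below them"; "on his laboratory after a cat through her heavy careful result behind his nervous scene under Quinn"; "after a cat through her heavy careful result behind his nervous scene under Quinn"; "through her heavy careful result behind his nervous scene under Quinn"; "behind his nervous scene under Quinn"; "under Quinn". The seventh one spans "under Quinn".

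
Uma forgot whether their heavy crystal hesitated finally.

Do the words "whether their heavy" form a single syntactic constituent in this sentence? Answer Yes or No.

No

"whether" belongs to the complementizer "whether" while "heavy" belongs to the clause "their heavy crystal hesitated finally"; a span that runs across that boundary is not a single phrase.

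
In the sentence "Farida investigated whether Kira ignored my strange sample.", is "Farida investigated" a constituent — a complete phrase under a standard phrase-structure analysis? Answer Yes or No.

No

The smallest constituent containing the whole sequence is the clause [S Farida investigated whether Kira ignored my strange sample], but the sequence is only part of it — it straddles the boundary between noun phrase "Farida" and verb phrase "investigated whether Kira ignored my strange sample".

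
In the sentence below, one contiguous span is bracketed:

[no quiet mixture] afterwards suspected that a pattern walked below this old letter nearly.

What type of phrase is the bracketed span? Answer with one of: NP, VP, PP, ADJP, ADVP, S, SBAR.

The span is built around the noun "mixture" — a noun phrase (NP).

NP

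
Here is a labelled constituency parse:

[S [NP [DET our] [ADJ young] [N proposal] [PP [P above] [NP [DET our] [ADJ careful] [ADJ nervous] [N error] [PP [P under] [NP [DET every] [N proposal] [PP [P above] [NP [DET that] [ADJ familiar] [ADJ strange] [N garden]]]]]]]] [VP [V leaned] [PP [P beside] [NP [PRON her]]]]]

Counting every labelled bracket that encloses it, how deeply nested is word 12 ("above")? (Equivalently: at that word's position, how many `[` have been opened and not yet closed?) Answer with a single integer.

The word sits inside P, which is inside PP, inside NP, inside PP, inside NP, inside PP, inside NP, inside S — 8 brackets in all.

8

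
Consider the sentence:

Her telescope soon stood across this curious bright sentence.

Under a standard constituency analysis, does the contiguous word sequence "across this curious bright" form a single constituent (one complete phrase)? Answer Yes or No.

No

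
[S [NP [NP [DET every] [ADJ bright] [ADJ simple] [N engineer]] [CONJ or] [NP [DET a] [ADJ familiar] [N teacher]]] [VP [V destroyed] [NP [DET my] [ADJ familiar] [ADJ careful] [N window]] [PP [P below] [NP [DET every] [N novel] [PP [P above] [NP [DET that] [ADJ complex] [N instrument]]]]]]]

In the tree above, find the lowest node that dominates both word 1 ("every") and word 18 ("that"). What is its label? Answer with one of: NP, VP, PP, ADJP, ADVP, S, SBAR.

S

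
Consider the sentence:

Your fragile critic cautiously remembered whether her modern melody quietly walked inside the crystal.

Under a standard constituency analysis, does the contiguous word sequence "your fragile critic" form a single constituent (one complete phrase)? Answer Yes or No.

Yes

The sequence corresponds to a single NP node — the noun phrase "your fragile critic".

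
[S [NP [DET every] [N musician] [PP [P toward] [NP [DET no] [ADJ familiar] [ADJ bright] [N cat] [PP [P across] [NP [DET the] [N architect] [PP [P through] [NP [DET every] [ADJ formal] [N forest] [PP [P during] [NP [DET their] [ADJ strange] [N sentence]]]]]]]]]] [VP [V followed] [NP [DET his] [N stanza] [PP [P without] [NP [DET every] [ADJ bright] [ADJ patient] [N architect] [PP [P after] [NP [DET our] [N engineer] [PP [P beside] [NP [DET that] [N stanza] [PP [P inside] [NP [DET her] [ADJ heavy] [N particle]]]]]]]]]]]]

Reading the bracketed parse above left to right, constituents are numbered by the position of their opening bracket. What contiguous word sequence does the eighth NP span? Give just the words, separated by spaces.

The NP opening brackets appear, in order, over: "every musician toward no familiar bright cat across the architect through every formal forest during their strange sentence"; "no familiar bright cat across the architect through every formal forest during their strange sentence"; "the architect through every formal forest during their strange sentence"; "every formal forest during their strange sentence"; "their strange sentence"; "his stanza without every bright patient architect after our engineer beside that stanza inside her heavy particle"; "every bright patient architect after our engineer beside that stanza inside her heavy particle"; "our engineer beside that stanza inside her heavy particle"; "that stanza inside her heavy particle"; "her heavy particle". The eighth one spans "our engineer beside that stanza inside her heavy particle".

our engineer beside that stanza inside her heavy particle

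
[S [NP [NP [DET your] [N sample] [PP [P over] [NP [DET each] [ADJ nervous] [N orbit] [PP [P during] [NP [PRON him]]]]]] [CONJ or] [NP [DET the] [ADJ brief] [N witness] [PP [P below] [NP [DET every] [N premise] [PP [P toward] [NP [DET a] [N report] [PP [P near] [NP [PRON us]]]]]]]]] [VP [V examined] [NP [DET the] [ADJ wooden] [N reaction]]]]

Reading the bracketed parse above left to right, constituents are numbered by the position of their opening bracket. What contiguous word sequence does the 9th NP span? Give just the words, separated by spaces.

the wooden reaction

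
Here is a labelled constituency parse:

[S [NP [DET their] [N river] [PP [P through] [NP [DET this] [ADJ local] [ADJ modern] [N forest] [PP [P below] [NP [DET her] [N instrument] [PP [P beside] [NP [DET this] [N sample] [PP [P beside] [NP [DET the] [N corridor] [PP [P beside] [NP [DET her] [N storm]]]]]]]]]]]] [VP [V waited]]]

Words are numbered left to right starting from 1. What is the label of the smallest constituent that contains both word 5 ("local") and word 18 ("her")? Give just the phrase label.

NP

The smallest bracket enclosing both words is [NP this local modern forest below her instrument beside this sample beside the corridor beside her storm], so the label is NP.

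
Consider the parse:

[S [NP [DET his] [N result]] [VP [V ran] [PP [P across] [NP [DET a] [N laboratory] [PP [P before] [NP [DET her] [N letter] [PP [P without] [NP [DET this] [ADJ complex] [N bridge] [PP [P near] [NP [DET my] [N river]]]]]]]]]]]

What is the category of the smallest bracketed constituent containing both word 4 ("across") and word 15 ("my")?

PP

Both words fall inside [PP across a laboratory before her letter without this complex bridge near my river] (words 4–16), and no smaller constituent contains them both. Label: PP.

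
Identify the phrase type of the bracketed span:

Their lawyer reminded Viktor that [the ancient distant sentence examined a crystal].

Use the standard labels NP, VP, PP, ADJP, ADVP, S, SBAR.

S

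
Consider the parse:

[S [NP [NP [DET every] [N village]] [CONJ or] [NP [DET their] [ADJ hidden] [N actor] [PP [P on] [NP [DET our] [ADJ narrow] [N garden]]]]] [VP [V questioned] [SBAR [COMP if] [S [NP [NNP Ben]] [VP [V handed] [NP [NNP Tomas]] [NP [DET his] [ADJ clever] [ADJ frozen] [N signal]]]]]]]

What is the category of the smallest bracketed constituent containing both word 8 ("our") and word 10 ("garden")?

The smallest bracket enclosing both words is [NP our narrow garden], so the label is NP.

NP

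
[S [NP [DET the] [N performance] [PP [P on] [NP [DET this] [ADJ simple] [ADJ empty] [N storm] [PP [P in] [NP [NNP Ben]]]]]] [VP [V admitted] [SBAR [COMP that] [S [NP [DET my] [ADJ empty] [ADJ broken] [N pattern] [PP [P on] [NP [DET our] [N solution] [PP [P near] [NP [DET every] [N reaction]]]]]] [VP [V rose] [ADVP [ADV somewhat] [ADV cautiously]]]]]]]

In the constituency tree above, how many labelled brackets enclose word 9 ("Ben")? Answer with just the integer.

7

Counting open brackets not yet closed at "Ben": [S [NP [PP [NP [PP [NP [NNP = 7.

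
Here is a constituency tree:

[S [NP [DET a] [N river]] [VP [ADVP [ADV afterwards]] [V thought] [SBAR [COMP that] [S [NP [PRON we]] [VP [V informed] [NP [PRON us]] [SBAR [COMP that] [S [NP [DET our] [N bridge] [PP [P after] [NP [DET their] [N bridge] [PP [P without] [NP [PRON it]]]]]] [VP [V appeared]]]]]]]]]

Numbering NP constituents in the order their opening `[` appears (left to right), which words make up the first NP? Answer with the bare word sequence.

a river

Opening `[NP` markers occur at word positions 1, 6, 8, 10, 13, 16; the first of these opens the constituent [NP a river].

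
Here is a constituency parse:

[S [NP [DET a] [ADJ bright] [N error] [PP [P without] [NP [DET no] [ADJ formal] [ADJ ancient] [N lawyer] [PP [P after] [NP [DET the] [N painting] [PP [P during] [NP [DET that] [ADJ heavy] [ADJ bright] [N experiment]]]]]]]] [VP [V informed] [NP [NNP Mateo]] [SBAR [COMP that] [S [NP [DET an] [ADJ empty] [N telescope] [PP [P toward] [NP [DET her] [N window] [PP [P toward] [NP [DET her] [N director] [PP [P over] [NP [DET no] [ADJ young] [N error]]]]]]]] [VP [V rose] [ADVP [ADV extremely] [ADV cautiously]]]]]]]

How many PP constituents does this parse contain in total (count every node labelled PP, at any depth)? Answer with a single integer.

6

Scanning left to right, an opening `[PP` appears at word positions 4, 9, 12, 23, 26, 29 — 6 in total.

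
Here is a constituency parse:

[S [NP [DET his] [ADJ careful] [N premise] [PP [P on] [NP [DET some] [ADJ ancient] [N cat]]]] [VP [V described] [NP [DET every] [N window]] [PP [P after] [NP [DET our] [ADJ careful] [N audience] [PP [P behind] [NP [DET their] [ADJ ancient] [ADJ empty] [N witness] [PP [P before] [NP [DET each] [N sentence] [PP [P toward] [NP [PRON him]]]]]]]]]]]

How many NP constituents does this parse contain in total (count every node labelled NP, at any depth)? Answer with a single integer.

The NP constituents are: [NP his careful premise on some ancient cat]; [NP some ancient cat]; [NP every window]; [NP our careful audience behind their ancient empty witness before each sentence toward him]; [NP their ancient empty witness before each sentence toward him]; [NP each sentence toward him] …. Total: 7.

7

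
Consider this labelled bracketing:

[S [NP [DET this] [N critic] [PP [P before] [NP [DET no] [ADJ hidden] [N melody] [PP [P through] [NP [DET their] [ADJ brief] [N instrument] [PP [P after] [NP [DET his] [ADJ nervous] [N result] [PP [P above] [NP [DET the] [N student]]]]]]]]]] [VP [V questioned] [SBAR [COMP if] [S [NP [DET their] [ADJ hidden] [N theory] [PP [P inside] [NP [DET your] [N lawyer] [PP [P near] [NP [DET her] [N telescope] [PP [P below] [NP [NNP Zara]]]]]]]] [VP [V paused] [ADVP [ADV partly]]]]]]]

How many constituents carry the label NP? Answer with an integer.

Scanning left to right, an opening `[NP` appears at word positions 1, 4, 8, 12, 16, 20, 24, 27, 30 — 9 in total.

9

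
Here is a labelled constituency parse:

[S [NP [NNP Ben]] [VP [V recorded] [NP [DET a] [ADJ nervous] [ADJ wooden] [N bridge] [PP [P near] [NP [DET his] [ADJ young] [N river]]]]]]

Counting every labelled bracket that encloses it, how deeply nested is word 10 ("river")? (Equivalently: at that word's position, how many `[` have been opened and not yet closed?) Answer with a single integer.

6

Path from the root down to the word: S → VP → NP → PP → NP → N. That is 6 enclosing brackets.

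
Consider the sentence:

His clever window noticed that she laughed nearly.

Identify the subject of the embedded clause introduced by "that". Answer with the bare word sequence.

she

In the embedded clause introduced by "that" the verb is "laughed"; the NP preceding it, "she", is the subject.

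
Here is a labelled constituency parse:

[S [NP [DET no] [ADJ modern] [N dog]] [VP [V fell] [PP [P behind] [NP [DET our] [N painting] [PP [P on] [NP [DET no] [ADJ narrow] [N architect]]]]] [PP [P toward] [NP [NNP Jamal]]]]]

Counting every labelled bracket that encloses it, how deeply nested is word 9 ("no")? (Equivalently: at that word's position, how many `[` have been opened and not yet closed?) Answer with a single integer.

Counting open brackets not yet closed at "no": [S [VP [PP [NP [PP [NP [DET = 7.

7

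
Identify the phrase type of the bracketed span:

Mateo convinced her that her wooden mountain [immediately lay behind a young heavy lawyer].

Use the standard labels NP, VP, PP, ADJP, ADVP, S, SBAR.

"lay" is the head of the bracketed span, so the span is a verb phrase: VP.

VP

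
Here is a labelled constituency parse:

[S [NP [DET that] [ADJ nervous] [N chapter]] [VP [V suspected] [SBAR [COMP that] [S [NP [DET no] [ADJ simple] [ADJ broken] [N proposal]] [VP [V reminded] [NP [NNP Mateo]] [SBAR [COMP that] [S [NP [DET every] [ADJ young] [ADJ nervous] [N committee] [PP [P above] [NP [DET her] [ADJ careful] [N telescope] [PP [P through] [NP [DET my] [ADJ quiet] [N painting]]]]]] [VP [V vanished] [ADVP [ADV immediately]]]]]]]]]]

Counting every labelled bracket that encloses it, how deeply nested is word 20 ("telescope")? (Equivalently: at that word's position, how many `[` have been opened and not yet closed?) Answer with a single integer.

11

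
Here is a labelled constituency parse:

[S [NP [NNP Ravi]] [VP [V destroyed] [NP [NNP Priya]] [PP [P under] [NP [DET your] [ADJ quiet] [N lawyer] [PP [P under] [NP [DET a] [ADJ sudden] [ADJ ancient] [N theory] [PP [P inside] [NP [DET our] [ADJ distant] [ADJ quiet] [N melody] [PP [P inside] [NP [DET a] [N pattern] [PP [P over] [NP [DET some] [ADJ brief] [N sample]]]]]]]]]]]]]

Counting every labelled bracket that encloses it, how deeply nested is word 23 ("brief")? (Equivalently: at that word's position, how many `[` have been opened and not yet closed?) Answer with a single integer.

Counting open brackets not yet closed at "brief": [S [VP [PP [NP [PP [NP [PP [NP [PP [NP [PP [NP [ADJ = 13.

13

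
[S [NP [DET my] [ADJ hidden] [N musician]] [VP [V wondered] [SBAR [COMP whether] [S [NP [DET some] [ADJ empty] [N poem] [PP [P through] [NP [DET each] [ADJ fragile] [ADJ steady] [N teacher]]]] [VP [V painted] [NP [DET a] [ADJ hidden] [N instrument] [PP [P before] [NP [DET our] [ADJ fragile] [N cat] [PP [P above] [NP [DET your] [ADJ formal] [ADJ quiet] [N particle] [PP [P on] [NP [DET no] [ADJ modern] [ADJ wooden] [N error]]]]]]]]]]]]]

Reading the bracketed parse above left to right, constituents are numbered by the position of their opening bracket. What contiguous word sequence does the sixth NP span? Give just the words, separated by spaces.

your formal quiet particle on no modern wooden error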